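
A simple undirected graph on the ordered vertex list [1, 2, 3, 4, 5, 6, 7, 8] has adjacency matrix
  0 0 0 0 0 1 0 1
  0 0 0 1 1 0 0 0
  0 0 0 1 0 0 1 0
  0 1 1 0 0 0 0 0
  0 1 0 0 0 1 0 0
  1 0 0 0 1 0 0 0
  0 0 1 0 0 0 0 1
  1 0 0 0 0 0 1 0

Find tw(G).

A width-2 tree decomposition is:
Bags: B1 = {1, 6, 8}  B2 = {5, 6, 8}  B3 = {2, 5, 8}  B4 = {2, 4, 8}  B5 = {3, 4, 8}  B6 = {3, 7, 8}
Tree: B1–B2, B2–B3, B3–B4, B4–B5, B5–B6
Every bag has size at most 3, so the width is 3 − 1 = 2 and tw(G) ≤ 2. The edges 8–1–6–5–2–4–3–7–8 form a cycle, so G is not a tree and its treewidth is at least 2. Therefore the treewidth is 2.

2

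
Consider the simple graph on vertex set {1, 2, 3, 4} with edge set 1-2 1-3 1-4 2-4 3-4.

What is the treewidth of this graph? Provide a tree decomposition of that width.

Treewidth 2.
Bags: B1 = {1, 2, 4}  B2 = {1, 3, 4}
Tree: B1–B2

The largest bag has 3 vertices, giving width 2; this decomposition certifies tw(G) ≤ 2. On the other hand G contains the 3-clique {1, 2, 4}. A clique must lie in a single bag of any decomposition, so no decomposition can have width below 2. Hence tw(G) = 2 exactly.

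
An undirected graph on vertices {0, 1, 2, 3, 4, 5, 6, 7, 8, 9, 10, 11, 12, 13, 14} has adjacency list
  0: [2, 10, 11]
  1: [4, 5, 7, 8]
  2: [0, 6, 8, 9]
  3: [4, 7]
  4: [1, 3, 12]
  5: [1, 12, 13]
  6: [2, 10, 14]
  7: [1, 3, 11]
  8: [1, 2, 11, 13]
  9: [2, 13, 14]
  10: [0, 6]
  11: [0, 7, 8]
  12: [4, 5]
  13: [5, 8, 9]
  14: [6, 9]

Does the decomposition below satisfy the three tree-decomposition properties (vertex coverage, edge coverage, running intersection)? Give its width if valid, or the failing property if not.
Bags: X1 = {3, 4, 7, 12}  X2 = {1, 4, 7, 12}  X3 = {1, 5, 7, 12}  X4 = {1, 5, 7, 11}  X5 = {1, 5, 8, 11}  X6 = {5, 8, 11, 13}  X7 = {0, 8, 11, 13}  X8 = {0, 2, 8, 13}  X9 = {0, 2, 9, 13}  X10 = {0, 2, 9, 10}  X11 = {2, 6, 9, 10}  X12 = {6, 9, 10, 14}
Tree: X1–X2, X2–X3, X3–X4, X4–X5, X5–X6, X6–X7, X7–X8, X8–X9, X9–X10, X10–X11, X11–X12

Checking the three conditions: (i) the bags cover all of {0, 1, 2, 3, 4, 5, 6, 7, 8, 9, 10, 11, 12, 13, 14}; (ii) for each edge, some bag contains both endpoints; (iii) the bags containing any fixed vertex form a subtree. All hold, so the decomposition is valid with width 4 − 1 = 3.

Yes; width 3.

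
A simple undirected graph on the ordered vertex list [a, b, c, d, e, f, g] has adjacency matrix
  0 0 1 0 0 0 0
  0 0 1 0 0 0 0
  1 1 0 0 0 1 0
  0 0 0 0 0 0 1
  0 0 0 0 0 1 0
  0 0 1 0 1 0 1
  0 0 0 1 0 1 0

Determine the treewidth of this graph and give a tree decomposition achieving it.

Each bag holds 2 vertices, so the decomposition has width 1, which upper-bounds the treewidth. Any graph with an edge has treewidth ≥ 1, and G has the edge f–c. Hence tw(G) = 1 exactly.

Treewidth 1.
Bags: B1 = {c, f}  B2 = {f, g}  B3 = {e, f}  B4 = {a, c}  B5 = {d, g}  B6 = {b, c}
Tree: B1–B2, B2–B3, B1–B4, B2–B5, B1–B6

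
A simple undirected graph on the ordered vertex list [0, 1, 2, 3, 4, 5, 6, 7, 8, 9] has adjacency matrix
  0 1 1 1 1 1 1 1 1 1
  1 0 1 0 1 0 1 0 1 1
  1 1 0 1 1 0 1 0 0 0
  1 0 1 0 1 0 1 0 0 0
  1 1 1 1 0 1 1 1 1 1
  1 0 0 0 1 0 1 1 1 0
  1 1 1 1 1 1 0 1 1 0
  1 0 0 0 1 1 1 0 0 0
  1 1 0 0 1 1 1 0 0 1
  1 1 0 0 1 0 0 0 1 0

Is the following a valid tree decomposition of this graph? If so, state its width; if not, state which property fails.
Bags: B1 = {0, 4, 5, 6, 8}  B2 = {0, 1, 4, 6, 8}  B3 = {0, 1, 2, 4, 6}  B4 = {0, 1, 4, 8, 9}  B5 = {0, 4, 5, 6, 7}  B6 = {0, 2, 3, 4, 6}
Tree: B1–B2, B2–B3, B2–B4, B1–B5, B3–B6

Vertex coverage: the bags together contain {0, 1, 2, 3, 4, 5, 6, 7, 8, 9}, the full vertex set. Edge coverage: each edge of G has both endpoints in at least one bag. Running intersection: for every vertex, the bags containing it form a connected subtree. All three properties hold, so this is a valid tree decomposition of width max|bag| − 1 = 4, and hence tw(G) ≤ 4.

Yes; width 4.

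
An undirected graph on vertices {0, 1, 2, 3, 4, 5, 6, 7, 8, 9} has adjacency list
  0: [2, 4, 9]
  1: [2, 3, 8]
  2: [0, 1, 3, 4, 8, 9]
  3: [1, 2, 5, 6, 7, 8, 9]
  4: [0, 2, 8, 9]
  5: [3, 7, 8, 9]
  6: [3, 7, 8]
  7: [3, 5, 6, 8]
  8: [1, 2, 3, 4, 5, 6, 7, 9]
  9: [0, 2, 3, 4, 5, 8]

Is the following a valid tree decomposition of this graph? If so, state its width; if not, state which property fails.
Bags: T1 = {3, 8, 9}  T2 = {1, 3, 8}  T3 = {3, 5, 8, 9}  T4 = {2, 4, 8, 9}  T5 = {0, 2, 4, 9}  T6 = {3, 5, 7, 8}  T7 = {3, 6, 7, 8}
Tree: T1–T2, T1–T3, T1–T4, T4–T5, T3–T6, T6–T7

A tree decomposition must satisfy three properties: every vertex lies in some bag; for every edge, both endpoints lie together in some bag; and for every vertex, the bags containing it form a connected subtree. Here edge (2,3) lies in no bag, so the decomposition is invalid.

No — edge (2,3) lies in no bag.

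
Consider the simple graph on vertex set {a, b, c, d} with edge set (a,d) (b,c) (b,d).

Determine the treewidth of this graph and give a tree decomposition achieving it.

Treewidth 1.
One such decomposition:
Bags: B1 = {b, c}  B2 = {b, d}  B3 = {a, d}
Tree: B1–B2, B2–B3

The largest bag has 2 vertices, giving width 1; this decomposition certifies tw(G) ≤ 1. Any graph with an edge has treewidth ≥ 1, and G has the edge c–b. Therefore the treewidth is 1.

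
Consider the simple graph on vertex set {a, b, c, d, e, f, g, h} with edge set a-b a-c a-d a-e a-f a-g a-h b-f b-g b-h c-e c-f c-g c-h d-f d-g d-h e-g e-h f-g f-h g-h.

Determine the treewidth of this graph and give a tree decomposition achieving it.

The largest bag has 5 vertices, giving width 4; this decomposition certifies tw(G) ≤ 4. For the lower bound, the 5 vertices {a, c, e, g, h} are pairwise adjacent, and any tree decomposition puts a clique entirely inside one bag — forcing width ≥ 4. Therefore the treewidth is 4.

Treewidth 4.
One optimal decomposition is:
Bags: B1 = {a, c, f, g, h}  B2 = {a, b, f, g, h}  B3 = {a, d, f, g, h}  B4 = {a, c, e, g, h}
Tree: B1–B2, B1–B3, B1–B4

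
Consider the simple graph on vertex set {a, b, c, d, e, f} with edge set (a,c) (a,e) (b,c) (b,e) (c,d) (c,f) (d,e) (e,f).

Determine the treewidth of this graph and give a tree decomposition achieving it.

The largest bag has 3 vertices, giving width 2; this decomposition certifies tw(G) ≤ 2. For the lower bound, G contains the cycle c–f–e–a–c, so G is not a forest; only forests have treewidth ≤ 1, hence tw(G) ≥ 2. Therefore the treewidth is 2.

Treewidth 2.
One such decomposition:
Bags: B1 = {c, e, f}  B2 = {a, c, e}  B3 = {b, c, e}  B4 = {c, d, e}
Tree: B1–B2, B2–B3, B3–B4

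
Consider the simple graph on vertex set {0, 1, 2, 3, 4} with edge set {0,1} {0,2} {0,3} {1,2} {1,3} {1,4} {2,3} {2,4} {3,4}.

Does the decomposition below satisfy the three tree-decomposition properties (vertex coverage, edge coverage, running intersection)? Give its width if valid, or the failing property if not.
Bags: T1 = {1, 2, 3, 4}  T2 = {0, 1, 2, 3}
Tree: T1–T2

Yes; width 3.

Vertex coverage: the bags together contain {0, 1, 2, 3, 4}, the full vertex set. Edge coverage: each edge of G has both endpoints in at least one bag. Running intersection: for every vertex, the bags containing it form a connected subtree. All three properties hold, so this is a valid tree decomposition of width max|bag| − 1 = 3, and hence tw(G) ≤ 3.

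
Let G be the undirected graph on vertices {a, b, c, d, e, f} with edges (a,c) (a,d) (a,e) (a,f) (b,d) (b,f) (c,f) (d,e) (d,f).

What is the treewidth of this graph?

2

A width-2 tree decomposition is:
Bags: B1 = {a, d, e}  B2 = {a, d, f}  B3 = {b, d, f}  B4 = {a, c, f}
Tree: B1–B2, B2–B3, B2–B4
Every bag has size at most 3, so the width is 3 − 1 = 2 and tw(G) ≤ 2. On the other hand G contains the 3-clique {a, d, e}. A clique must lie in a single bag of any decomposition, so no decomposition can have width below 2. Therefore the treewidth is 2.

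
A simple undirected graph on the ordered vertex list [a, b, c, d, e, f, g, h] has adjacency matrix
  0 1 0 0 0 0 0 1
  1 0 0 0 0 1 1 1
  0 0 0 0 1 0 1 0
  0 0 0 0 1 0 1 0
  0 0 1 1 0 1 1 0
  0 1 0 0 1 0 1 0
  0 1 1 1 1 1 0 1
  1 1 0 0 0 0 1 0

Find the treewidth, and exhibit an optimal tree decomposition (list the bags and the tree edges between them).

Treewidth 2.
One such decomposition:
Bags: B1 = {e, f, g}  B2 = {b, f, g}  B3 = {b, g, h}  B4 = {c, e, g}  B5 = {d, e, g}  B6 = {a, b, h}
Tree: B1–B2, B2–B3, B1–B4, B4–B5, B3–B6

Every bag has size at most 3, so the width is 3 − 1 = 2 and tw(G) ≤ 2. On the other hand G contains the 3-clique {d, e, g}. A clique must lie in a single bag of any decomposition, so no decomposition can have width below 2. Therefore the treewidth is 2.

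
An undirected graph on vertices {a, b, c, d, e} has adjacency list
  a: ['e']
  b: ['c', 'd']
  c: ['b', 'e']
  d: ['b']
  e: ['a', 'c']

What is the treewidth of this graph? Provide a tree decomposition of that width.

Treewidth 1.
One such decomposition:
Bags: B1 = {b, d}  B2 = {b, c}  B3 = {c, e}  B4 = {a, e}
Tree: B1–B2, B2–B3, B3–B4

The largest bag has 2 vertices, giving width 1; this decomposition certifies tw(G) ≤ 1. Any graph with an edge has treewidth ≥ 1, and G has the edge d–b. Hence tw(G) = 1 exactly.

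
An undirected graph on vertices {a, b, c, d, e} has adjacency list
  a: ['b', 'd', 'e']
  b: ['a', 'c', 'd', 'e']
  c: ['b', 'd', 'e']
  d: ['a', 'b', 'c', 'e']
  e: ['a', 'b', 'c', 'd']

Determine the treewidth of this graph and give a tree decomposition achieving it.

Each bag holds 4 vertices, so the decomposition has width 3, which upper-bounds the treewidth. For the lower bound, the 4 vertices {b, c, d, e} are pairwise adjacent, and any tree decomposition puts a clique entirely inside one bag — forcing width ≥ 3. Hence tw(G) = 3 exactly.

Treewidth 3.
One such decomposition:
Bags: B1 = {a, b, d, e}  B2 = {b, c, d, e}
Tree: B1–B2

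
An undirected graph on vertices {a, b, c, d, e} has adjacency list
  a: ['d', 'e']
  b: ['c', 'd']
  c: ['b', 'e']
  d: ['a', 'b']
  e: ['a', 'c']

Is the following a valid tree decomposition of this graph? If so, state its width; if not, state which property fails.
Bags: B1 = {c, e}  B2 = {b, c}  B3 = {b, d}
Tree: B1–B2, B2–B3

No — vertex a appears in no bag.

A tree decomposition must satisfy three properties: every vertex lies in some bag; for every edge, both endpoints lie together in some bag; and for every vertex, the bags containing it form a connected subtree. Here vertex a appears in no bag, so the decomposition is invalid.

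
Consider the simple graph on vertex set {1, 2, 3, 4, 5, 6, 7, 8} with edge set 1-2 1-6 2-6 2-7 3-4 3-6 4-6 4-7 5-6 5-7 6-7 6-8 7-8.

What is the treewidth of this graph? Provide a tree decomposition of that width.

The largest bag has 3 vertices, giving width 2; this decomposition certifies tw(G) ≤ 2. For the lower bound, the 3 vertices {1, 2, 6} are pairwise adjacent, and any tree decomposition puts a clique entirely inside one bag — forcing width ≥ 2. The upper and lower bounds meet at 2, so that is the treewidth.

Treewidth 2.
Bags: B1 = {2, 6, 7}  B2 = {5, 6, 7}  B3 = {6, 7, 8}  B4 = {1, 2, 6}  B5 = {4, 6, 7}  B6 = {3, 4, 6}
Tree: B1–B2, B1–B3, B1–B4, B1–B5, B5–B6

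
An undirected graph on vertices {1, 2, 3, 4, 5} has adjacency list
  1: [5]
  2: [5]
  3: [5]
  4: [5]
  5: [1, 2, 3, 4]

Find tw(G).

1

A width-1 tree decomposition is:
Bags: B1 = {3, 5}  B2 = {2, 5}  B3 = {4, 5}  B4 = {1, 5}
Tree: B1–B2, B1–B3, B2–B4
Each bag holds 2 vertices, so the decomposition has width 1, which upper-bounds the treewidth. Since G has at least one edge (e.g. 3–5), it is not an edgeless graph, so tw(G) ≥ 1. Hence tw(G) = 1 exactly.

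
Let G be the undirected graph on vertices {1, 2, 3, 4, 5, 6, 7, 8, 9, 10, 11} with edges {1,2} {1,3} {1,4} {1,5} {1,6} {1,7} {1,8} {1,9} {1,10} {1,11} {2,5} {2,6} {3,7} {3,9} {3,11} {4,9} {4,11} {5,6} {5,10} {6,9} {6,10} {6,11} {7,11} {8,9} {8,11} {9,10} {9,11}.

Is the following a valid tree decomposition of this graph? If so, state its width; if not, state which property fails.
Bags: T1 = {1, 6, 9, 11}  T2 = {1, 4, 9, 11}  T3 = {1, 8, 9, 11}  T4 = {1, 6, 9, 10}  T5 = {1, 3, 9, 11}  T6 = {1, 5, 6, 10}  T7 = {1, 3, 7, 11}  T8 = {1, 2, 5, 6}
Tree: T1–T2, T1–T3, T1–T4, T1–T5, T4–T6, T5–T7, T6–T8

Yes; width 3.

Vertex coverage: the bags together contain {1, 2, 3, 4, 5, 6, 7, 8, 9, 10, 11}, the full vertex set. Edge coverage: each edge of G has both endpoints in at least one bag. Running intersection: for every vertex, the bags containing it form a connected subtree. All three properties hold, so this is a valid tree decomposition of width max|bag| − 1 = 3, and hence tw(G) ≤ 3.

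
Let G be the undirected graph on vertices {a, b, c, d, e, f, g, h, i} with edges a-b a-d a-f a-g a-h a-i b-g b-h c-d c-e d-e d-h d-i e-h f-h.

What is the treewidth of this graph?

2

A width-2 tree decomposition is:
Bags: B1 = {a, b, h}  B2 = {a, b, g}  B3 = {a, d, h}  B4 = {a, d, i}  B5 = {d, e, h}  B6 = {a, f, h}  B7 = {c, d, e}
Tree: B1–B2, B1–B3, B3–B4, B3–B5, B3–B6, B5–B7
Every bag has size at most 3, so the width is 3 − 1 = 2 and tw(G) ≤ 2. For the lower bound, the 3 vertices {d, e, h} are pairwise adjacent, and any tree decomposition puts a clique entirely inside one bag — forcing width ≥ 2. The upper and lower bounds meet at 2, so that is the treewidth.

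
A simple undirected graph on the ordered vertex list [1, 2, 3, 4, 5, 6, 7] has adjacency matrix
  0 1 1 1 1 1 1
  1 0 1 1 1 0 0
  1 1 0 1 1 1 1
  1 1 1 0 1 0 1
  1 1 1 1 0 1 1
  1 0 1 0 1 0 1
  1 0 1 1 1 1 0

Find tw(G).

4

A width-4 tree decomposition is:
Bags: B1 = {1, 3, 5, 6, 7}  B2 = {1, 3, 4, 5, 7}  B3 = {1, 2, 3, 4, 5}
Tree: B1–B2, B2–B3
Every bag has size at most 5, so the width is 5 − 1 = 4 and tw(G) ≤ 4. Conversely, {1, 2, 3, 4, 5} is a clique of size 5, and the vertices of any clique must share a bag in every tree decomposition; so some bag has ≥ 5 vertices and tw(G) ≥ 4. Hence tw(G) = 4 exactly.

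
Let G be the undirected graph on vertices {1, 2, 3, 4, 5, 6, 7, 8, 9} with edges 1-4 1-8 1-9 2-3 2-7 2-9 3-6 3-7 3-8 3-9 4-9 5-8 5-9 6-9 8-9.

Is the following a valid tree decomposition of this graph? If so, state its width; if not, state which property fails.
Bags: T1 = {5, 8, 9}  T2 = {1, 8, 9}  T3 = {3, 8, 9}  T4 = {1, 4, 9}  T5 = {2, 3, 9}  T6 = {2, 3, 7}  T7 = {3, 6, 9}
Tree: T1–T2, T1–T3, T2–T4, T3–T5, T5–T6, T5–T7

Every vertex of G appears in some bag (union = {1, 2, 3, 4, 5, 6, 7, 8, 9}); every edge is covered by a bag; and for each vertex v the set of bags containing v is connected in the bag tree. The decomposition is therefore valid. The largest bag has 3 vertices, so the width is 2.

Yes; width 2.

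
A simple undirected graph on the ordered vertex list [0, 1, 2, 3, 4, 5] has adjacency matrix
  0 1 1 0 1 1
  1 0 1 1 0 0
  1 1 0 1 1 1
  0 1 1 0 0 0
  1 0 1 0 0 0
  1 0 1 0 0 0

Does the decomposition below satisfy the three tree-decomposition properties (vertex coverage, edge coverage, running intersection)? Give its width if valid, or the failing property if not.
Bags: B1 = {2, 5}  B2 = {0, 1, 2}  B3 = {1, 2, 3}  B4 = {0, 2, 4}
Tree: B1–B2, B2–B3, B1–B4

No — edge (0,5) lies in no bag.

A tree decomposition must satisfy three properties: every vertex lies in some bag; for every edge, both endpoints lie together in some bag; and for every vertex, the bags containing it form a connected subtree. Here edge (0,5) lies in no bag, so the decomposition is invalid.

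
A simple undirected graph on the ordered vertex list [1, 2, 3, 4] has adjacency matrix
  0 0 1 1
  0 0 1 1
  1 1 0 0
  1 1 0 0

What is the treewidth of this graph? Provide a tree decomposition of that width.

Treewidth 2.
One such decomposition:
Bags: B1 = {2, 3, 4}  B2 = {1, 3, 4}
Tree: B1–B2

Each bag holds 3 vertices, so the decomposition has width 2, which upper-bounds the treewidth. For the lower bound, G contains the cycle 3–2–4–1–3, so G is not a forest; only forests have treewidth ≤ 1, hence tw(G) ≥ 2. The upper and lower bounds meet at 2, so that is the treewidth.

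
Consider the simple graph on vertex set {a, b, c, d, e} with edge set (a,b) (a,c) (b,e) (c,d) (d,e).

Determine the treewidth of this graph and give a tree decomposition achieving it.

Each bag holds 3 vertices, so the decomposition has width 2, which upper-bounds the treewidth. Since a–b–e–d–c–a is a cycle in G, G is not acyclic. Forests are exactly the graphs of treewidth ≤ 1, so tw(G) ≥ 2. Combining the bounds, tw(G) = 2.

Treewidth 2.
One such decomposition:
Bags: B1 = {a, b, e}  B2 = {a, d, e}  B3 = {a, c, d}
Tree: B1–B2, B2–B3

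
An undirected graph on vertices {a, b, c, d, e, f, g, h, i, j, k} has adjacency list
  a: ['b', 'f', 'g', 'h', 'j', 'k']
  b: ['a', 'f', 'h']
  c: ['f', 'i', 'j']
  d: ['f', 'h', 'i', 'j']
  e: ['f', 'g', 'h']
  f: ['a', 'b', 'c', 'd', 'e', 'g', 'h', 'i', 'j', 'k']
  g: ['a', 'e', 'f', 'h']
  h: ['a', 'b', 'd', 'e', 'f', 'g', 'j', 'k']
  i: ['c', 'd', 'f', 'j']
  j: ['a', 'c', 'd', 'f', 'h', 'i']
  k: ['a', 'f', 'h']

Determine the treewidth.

3

A width-3 tree decomposition is:
Bags: B1 = {d, f, h, j}  B2 = {a, f, h, j}  B3 = {d, f, i, j}  B4 = {a, f, g, h}  B5 = {c, f, i, j}  B6 = {a, b, f, h}  B7 = {e, f, g, h}  B8 = {a, f, h, k}
Tree: B1–B2, B1–B3, B2–B4, B3–B5, B2–B6, B4–B7, B4–B8
Each bag holds 4 vertices, so the decomposition has width 3, which upper-bounds the treewidth. Conversely, {d, f, h, j} is a clique of size 4, and the vertices of any clique must share a bag in every tree decomposition; so some bag has ≥ 4 vertices and tw(G) ≥ 3. Hence tw(G) = 3 exactly.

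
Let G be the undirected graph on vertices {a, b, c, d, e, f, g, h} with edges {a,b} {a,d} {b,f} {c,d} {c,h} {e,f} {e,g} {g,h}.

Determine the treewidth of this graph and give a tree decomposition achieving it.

Each bag holds 3 vertices, so the decomposition has width 2, which upper-bounds the treewidth. The edges c–d–a–b–f–e–g–h–c form a cycle, so G is not a tree and its treewidth is at least 2. Hence tw(G) = 2 exactly.

Treewidth 2.
One optimal decomposition is:
Bags: B1 = {a, c, d}  B2 = {a, b, c}  B3 = {b, c, f}  B4 = {c, e, f}  B5 = {c, e, g}  B6 = {c, g, h}
Tree: B1–B2, B2–B3, B3–B4, B4–B5, B5–B6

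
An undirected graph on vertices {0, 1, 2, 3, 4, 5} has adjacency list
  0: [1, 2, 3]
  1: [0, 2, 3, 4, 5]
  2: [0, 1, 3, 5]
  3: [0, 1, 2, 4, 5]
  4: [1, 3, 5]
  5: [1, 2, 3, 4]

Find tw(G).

3

A width-3 tree decomposition is:
Bags: B1 = {1, 2, 3, 5}  B2 = {1, 3, 4, 5}  B3 = {0, 1, 2, 3}
Tree: B1–B2, B1–B3
The largest bag has 4 vertices, giving width 3; this decomposition certifies tw(G) ≤ 3. Conversely, {0, 1, 2, 3} is a clique of size 4, and the vertices of any clique must share a bag in every tree decomposition; so some bag has ≥ 4 vertices and tw(G) ≥ 3. Therefore the treewidth is 3.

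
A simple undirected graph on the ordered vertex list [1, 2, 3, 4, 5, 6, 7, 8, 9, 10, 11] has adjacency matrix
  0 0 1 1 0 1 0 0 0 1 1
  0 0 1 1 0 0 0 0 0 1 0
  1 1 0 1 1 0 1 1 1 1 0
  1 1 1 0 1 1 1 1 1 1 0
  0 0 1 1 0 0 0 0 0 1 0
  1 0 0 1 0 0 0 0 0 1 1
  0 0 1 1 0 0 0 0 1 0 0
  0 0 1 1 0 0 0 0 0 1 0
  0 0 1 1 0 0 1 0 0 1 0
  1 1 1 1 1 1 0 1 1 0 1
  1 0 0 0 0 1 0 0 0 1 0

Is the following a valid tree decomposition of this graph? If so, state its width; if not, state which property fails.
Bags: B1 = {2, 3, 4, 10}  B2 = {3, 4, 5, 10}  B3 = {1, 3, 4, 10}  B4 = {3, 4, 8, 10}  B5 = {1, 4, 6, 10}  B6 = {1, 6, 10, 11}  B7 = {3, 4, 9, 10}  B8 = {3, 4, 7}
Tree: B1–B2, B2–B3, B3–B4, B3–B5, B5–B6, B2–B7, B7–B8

A tree decomposition must satisfy three properties: every vertex lies in some bag; for every edge, both endpoints lie together in some bag; and for every vertex, the bags containing it form a connected subtree. Here edge (9,7) lies in no bag, so the decomposition is invalid.

No — edge (9,7) lies in no bag.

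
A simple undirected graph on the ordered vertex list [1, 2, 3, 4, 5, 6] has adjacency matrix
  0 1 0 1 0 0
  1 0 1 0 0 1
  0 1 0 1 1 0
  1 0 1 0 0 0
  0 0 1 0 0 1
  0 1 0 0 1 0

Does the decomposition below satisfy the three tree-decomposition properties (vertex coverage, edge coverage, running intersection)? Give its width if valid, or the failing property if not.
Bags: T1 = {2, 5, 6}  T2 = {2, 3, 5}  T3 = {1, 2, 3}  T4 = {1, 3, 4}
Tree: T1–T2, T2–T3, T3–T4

Checking the three conditions: (i) the bags cover all of {1, 2, 3, 4, 5, 6}; (ii) for each edge, some bag contains both endpoints; (iii) the bags containing any fixed vertex form a subtree. All hold, so the decomposition is valid with width 3 − 1 = 2.

Yes; width 2.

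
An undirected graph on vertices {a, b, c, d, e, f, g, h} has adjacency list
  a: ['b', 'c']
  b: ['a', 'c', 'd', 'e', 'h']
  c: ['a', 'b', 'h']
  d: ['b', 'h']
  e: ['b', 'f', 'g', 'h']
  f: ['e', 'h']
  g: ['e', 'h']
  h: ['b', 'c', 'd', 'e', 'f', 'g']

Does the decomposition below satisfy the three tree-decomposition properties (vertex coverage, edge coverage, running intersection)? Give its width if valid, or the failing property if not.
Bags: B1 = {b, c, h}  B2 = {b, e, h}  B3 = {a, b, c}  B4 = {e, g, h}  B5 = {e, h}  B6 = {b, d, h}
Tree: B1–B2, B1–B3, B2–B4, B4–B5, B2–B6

A tree decomposition must satisfy three properties: every vertex lies in some bag; for every edge, both endpoints lie together in some bag; and for every vertex, the bags containing it form a connected subtree. Here vertex f appears in no bag, so the decomposition is invalid.

No — vertex f appears in no bag.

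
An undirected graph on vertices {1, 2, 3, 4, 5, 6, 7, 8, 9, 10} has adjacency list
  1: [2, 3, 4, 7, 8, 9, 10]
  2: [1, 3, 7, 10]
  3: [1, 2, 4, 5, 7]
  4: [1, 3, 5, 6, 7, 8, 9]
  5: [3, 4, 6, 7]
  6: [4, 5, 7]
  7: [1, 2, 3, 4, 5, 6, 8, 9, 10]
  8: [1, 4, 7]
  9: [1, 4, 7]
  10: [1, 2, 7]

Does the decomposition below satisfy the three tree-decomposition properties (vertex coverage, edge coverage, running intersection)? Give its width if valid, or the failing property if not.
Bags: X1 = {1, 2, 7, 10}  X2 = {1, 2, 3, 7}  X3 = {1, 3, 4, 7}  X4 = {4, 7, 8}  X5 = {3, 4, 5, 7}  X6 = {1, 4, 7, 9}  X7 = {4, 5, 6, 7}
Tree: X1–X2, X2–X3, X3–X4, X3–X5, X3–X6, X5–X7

No — edge (1,8) lies in no bag.

A tree decomposition must satisfy three properties: every vertex lies in some bag; for every edge, both endpoints lie together in some bag; and for every vertex, the bags containing it form a connected subtree. Here edge (1,8) lies in no bag, so the decomposition is invalid.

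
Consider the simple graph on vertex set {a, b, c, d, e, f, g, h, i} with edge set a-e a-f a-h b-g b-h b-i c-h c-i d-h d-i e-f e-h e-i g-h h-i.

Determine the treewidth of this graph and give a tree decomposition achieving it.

Treewidth 2.
Bags: B1 = {e, h, i}  B2 = {b, h, i}  B3 = {d, h, i}  B4 = {b, g, h}  B5 = {a, e, h}  B6 = {a, e, f}  B7 = {c, h, i}
Tree: B1–B2, B2–B3, B2–B4, B1–B5, B5–B6, B3–B7

Each bag holds 3 vertices, so the decomposition has width 2, which upper-bounds the treewidth. For the lower bound, the 3 vertices {b, g, h} are pairwise adjacent, and any tree decomposition puts a clique entirely inside one bag — forcing width ≥ 2. Therefore the treewidth is 2.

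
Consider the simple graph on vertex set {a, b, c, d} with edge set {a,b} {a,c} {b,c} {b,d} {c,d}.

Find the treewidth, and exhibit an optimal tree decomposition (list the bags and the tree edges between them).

Treewidth 2.
One such decomposition:
Bags: B1 = {a, b, c}  B2 = {b, c, d}
Tree: B1–B2

Each bag holds 3 vertices, so the decomposition has width 2, which upper-bounds the treewidth. On the other hand G contains the 3-clique {b, c, d}. A clique must lie in a single bag of any decomposition, so no decomposition can have width below 2. Hence tw(G) = 2 exactly.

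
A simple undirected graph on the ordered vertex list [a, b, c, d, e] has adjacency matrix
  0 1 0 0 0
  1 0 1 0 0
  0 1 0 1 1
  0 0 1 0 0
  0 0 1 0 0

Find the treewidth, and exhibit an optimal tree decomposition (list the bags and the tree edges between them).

Treewidth 1.
One optimal decomposition is:
Bags: B1 = {a, b}  B2 = {b, c}  B3 = {c, d}  B4 = {c, e}
Tree: B1–B2, B2–B3, B3–B4

The largest bag has 2 vertices, giving width 1; this decomposition certifies tw(G) ≤ 1. Since G has at least one edge (e.g. a–b), it is not an edgeless graph, so tw(G) ≥ 1. Hence tw(G) = 1 exactly.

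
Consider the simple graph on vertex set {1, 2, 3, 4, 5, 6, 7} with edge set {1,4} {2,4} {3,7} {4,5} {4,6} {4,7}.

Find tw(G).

A width-1 tree decomposition is:
Bags: B1 = {2, 4}  B2 = {1, 4}  B3 = {4, 5}  B4 = {4, 7}  B5 = {3, 7}  B6 = {4, 6}
Tree: B1–B2, B1–B3, B3–B4, B4–B5, B2–B6
Every bag has size at most 2, so the width is 2 − 1 = 1 and tw(G) ≤ 1. Since G has at least one edge (e.g. 2–4), it is not an edgeless graph, so tw(G) ≥ 1. The upper and lower bounds meet at 1, so that is the treewidth.

1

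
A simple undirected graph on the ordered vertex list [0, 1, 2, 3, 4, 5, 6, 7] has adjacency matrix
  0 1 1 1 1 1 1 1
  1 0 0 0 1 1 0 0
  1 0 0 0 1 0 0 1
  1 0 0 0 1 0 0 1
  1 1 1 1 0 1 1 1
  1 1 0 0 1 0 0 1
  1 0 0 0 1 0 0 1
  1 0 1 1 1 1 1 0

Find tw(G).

3

A width-3 tree decomposition is:
Bags: B1 = {0, 1, 4, 5}  B2 = {0, 4, 5, 7}  B3 = {0, 2, 4, 7}  B4 = {0, 4, 6, 7}  B5 = {0, 3, 4, 7}
Tree: B1–B2, B2–B3, B2–B4, B2–B5
The largest bag has 4 vertices, giving width 3; this decomposition certifies tw(G) ≤ 3. Conversely, {0, 1, 4, 5} is a clique of size 4, and the vertices of any clique must share a bag in every tree decomposition; so some bag has ≥ 4 vertices and tw(G) ≥ 3. The upper and lower bounds meet at 3, so that is the treewidth.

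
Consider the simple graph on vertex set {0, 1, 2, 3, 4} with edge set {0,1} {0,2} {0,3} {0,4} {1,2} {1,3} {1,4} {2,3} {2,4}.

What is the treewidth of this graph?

A width-3 tree decomposition is:
Bags: B1 = {0, 1, 2, 4}  B2 = {0, 1, 2, 3}
Tree: B1–B2
Every bag has size at most 4, so the width is 4 − 1 = 3 and tw(G) ≤ 3. On the other hand G contains the 4-clique {0, 1, 2, 3}. A clique must lie in a single bag of any decomposition, so no decomposition can have width below 3. Combining the bounds, tw(G) = 3.

3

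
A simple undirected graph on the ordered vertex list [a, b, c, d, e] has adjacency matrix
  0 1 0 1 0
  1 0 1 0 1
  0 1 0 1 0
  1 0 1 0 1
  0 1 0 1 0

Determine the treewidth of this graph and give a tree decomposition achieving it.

Treewidth 2.
One such decomposition:
Bags: B1 = {b, d, e}  B2 = {a, b, d}  B3 = {b, c, d}
Tree: B1–B2, B2–B3

Every bag has size at most 3, so the width is 3 − 1 = 2 and tw(G) ≤ 2. The edges e–d–a–b–e form a cycle, so G is not a tree and its treewidth is at least 2. The upper and lower bounds meet at 2, so that is the treewidth.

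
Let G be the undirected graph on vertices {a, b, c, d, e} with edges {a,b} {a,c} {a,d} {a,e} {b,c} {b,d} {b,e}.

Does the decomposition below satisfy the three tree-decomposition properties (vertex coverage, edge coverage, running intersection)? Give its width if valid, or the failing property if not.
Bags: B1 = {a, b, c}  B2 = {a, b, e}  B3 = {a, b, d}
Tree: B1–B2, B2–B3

Checking the three conditions: (i) the bags cover all of {a, b, c, d, e}; (ii) for each edge, some bag contains both endpoints; (iii) the bags containing any fixed vertex form a subtree. All hold, so the decomposition is valid with width 3 − 1 = 2.

Yes; width 2.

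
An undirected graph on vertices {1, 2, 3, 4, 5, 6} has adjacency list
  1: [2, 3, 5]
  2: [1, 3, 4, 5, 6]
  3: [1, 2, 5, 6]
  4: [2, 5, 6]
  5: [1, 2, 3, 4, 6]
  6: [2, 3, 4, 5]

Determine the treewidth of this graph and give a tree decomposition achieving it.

Every bag has size at most 4, so the width is 4 − 1 = 3 and tw(G) ≤ 3. Conversely, {1, 2, 3, 5} is a clique of size 4, and the vertices of any clique must share a bag in every tree decomposition; so some bag has ≥ 4 vertices and tw(G) ≥ 3. The upper and lower bounds meet at 3, so that is the treewidth.

Treewidth 3.
Bags: B1 = {2, 4, 5, 6}  B2 = {2, 3, 5, 6}  B3 = {1, 2, 3, 5}
Tree: B1–B2, B2–B3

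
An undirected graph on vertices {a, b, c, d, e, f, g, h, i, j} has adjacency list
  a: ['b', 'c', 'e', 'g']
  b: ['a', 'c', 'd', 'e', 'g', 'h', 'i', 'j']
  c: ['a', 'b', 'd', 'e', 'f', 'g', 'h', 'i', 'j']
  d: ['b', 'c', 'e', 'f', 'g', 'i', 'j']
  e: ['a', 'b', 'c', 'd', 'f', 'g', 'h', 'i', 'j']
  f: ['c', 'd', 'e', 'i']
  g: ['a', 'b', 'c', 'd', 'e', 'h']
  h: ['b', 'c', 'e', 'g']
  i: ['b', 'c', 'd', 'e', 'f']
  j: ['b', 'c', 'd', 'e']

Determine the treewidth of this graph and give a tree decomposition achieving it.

Treewidth 4.
Bags: B1 = {b, c, e, g, h}  B2 = {a, b, c, e, g}  B3 = {b, c, d, e, g}  B4 = {b, c, d, e, j}  B5 = {b, c, d, e, i}  B6 = {c, d, e, f, i}
Tree: B1–B2, B1–B3, B3–B4, B3–B5, B5–B6

The largest bag has 5 vertices, giving width 4; this decomposition certifies tw(G) ≤ 4. For the lower bound, the 5 vertices {c, d, e, f, i} are pairwise adjacent, and any tree decomposition puts a clique entirely inside one bag — forcing width ≥ 4. The upper and lower bounds meet at 4, so that is the treewidth.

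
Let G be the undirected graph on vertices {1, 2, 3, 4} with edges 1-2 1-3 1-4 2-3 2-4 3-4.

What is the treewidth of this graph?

3

A width-3 tree decomposition is:
Bags: B1 = {1, 2, 3, 4}
Tree: (single bag)
With just one bag of size 4, the width is 4 − 1 = 3, so tw(G) ≤ 3. On the other hand G contains the 4-clique {1, 2, 3, 4}. A clique must lie in a single bag of any decomposition, so no decomposition can have width below 3. Therefore the treewidth is 3.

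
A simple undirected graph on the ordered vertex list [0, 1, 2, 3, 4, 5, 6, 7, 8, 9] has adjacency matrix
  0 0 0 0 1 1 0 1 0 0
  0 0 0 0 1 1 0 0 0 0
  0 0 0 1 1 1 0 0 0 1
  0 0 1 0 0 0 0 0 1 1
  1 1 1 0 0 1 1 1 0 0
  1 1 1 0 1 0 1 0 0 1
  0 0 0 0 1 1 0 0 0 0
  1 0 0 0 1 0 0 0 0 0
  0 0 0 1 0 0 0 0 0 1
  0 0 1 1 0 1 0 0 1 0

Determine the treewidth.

2

A width-2 tree decomposition is:
Bags: B1 = {2, 4, 5}  B2 = {4, 5, 6}  B3 = {2, 5, 9}  B4 = {2, 3, 9}  B5 = {0, 4, 5}  B6 = {3, 8, 9}  B7 = {1, 4, 5}  B8 = {0, 4, 7}
Tree: B1–B2, B1–B3, B3–B4, B1–B5, B4–B6, B5–B7, B5–B8
Each bag holds 3 vertices, so the decomposition has width 2, which upper-bounds the treewidth. For the lower bound, the 3 vertices {3, 8, 9} are pairwise adjacent, and any tree decomposition puts a clique entirely inside one bag — forcing width ≥ 2. Therefore the treewidth is 2.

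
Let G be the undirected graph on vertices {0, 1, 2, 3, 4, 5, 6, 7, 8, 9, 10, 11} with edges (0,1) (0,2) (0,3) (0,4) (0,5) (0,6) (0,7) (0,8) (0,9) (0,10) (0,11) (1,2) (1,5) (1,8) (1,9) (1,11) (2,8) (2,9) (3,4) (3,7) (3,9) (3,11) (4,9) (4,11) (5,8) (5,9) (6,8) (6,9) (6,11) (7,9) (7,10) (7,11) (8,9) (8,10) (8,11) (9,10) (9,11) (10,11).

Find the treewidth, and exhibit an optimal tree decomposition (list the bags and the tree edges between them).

Treewidth 4.
One optimal decomposition is:
Bags: B1 = {0, 8, 9, 10, 11}  B2 = {0, 1, 8, 9, 11}  B3 = {0, 7, 9, 10, 11}  B4 = {0, 3, 7, 9, 11}  B5 = {0, 1, 5, 8, 9}  B6 = {0, 6, 8, 9, 11}  B7 = {0, 1, 2, 8, 9}  B8 = {0, 3, 4, 9, 11}
Tree: B1–B2, B1–B3, B3–B4, B2–B5, B1–B6, B5–B7, B4–B8

The largest bag has 5 vertices, giving width 4; this decomposition certifies tw(G) ≤ 4. For the lower bound, the 5 vertices {0, 1, 2, 8, 9} are pairwise adjacent, and any tree decomposition puts a clique entirely inside one bag — forcing width ≥ 4. Combining the bounds, tw(G) = 4.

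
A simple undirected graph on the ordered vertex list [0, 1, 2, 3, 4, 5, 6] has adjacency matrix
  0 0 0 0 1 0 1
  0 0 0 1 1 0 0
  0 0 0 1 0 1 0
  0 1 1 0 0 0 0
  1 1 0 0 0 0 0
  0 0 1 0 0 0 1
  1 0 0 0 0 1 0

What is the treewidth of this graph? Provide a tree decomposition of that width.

Treewidth 2.
Bags: B1 = {1, 2, 3}  B2 = {1, 2, 4}  B3 = {0, 2, 4}  B4 = {0, 2, 6}  B5 = {2, 5, 6}
Tree: B1–B2, B2–B3, B3–B4, B4–B5

Each bag holds 3 vertices, so the decomposition has width 2, which upper-bounds the treewidth. For the lower bound, G contains the cycle 2–3–1–4–0–6–5–2, so G is not a forest; only forests have treewidth ≤ 1, hence tw(G) ≥ 2. Combining the bounds, tw(G) = 2.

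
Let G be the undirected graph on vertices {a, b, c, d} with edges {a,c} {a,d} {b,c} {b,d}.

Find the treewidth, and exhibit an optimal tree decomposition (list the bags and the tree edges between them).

Every bag has size at most 3, so the width is 3 − 1 = 2 and tw(G) ≤ 2. The edges c–b–d–a–c form a cycle, so G is not a tree and its treewidth is at least 2. Therefore the treewidth is 2.

Treewidth 2.
Bags: B1 = {b, c, d}  B2 = {a, c, d}
Tree: B1–B2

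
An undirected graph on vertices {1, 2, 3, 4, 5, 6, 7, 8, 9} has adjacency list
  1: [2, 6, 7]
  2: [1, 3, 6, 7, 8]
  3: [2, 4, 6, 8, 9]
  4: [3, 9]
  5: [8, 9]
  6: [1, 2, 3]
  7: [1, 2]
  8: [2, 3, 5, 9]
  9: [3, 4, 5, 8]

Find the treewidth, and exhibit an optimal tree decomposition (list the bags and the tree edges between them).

Treewidth 2.
One such decomposition:
Bags: B1 = {2, 3, 8}  B2 = {3, 8, 9}  B3 = {2, 3, 6}  B4 = {3, 4, 9}  B5 = {1, 2, 6}  B6 = {1, 2, 7}  B7 = {5, 8, 9}
Tree: B1–B2, B1–B3, B2–B4, B3–B5, B5–B6, B2–B7

Every bag has size at most 3, so the width is 3 − 1 = 2 and tw(G) ≤ 2. Conversely, {3, 8, 9} is a clique of size 3, and the vertices of any clique must share a bag in every tree decomposition; so some bag has ≥ 3 vertices and tw(G) ≥ 2. Therefore the treewidth is 2.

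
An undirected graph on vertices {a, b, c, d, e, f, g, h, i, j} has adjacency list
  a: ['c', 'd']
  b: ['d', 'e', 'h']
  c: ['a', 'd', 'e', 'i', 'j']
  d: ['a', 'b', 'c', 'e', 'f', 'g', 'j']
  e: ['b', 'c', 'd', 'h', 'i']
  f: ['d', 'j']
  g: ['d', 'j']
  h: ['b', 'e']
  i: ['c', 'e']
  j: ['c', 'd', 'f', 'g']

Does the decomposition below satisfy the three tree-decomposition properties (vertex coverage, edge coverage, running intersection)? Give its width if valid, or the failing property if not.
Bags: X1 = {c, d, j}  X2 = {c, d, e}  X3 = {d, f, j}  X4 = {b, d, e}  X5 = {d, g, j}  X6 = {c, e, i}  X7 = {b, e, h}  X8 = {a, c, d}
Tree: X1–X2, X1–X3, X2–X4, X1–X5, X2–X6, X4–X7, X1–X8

Yes; width 2.

Vertex coverage: the bags together contain {a, b, c, d, e, f, g, h, i, j}, the full vertex set. Edge coverage: each edge of G has both endpoints in at least one bag. Running intersection: for every vertex, the bags containing it form a connected subtree. All three properties hold, so this is a valid tree decomposition of width max|bag| − 1 = 2, and hence tw(G) ≤ 2.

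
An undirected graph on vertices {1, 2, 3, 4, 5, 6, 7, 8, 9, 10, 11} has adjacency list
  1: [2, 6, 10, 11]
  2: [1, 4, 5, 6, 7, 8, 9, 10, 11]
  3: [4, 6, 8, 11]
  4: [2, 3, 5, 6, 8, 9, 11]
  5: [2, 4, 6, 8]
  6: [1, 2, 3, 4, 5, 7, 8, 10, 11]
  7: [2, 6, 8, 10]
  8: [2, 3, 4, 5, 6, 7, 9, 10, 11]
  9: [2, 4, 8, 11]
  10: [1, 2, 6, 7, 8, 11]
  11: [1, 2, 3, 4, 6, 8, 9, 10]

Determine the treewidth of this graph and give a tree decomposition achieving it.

Each bag holds 5 vertices, so the decomposition has width 4, which upper-bounds the treewidth. Conversely, {2, 4, 8, 9, 11} is a clique of size 5, and the vertices of any clique must share a bag in every tree decomposition; so some bag has ≥ 5 vertices and tw(G) ≥ 4. Combining the bounds, tw(G) = 4.

Treewidth 4.
Bags: B1 = {2, 6, 8, 10, 11}  B2 = {2, 4, 6, 8, 11}  B3 = {3, 4, 6, 8, 11}  B4 = {2, 6, 7, 8, 10}  B5 = {2, 4, 5, 6, 8}  B6 = {1, 2, 6, 10, 11}  B7 = {2, 4, 8, 9, 11}
Tree: B1–B2, B2–B3, B1–B4, B2–B5, B1–B6, B2–B7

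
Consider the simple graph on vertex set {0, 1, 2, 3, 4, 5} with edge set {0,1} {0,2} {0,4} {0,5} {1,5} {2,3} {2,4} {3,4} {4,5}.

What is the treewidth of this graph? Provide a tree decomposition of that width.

Treewidth 2.
One such decomposition:
Bags: B1 = {0, 2, 4}  B2 = {2, 3, 4}  B3 = {0, 4, 5}  B4 = {0, 1, 5}
Tree: B1–B2, B1–B3, B3–B4

Each bag holds 3 vertices, so the decomposition has width 2, which upper-bounds the treewidth. Conversely, {0, 1, 5} is a clique of size 3, and the vertices of any clique must share a bag in every tree decomposition; so some bag has ≥ 3 vertices and tw(G) ≥ 2. The upper and lower bounds meet at 2, so that is the treewidth.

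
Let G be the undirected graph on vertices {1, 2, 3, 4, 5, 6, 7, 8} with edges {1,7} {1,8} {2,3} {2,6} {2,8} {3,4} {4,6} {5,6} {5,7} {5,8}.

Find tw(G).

2

A width-2 tree decomposition is:
Bags: B1 = {2, 3, 4}  B2 = {2, 4, 6}  B3 = {2, 6, 8}  B4 = {5, 6, 8}  B5 = {1, 5, 8}  B6 = {1, 5, 7}
Tree: B1–B2, B2–B3, B3–B4, B4–B5, B5–B6
Every bag has size at most 3, so the width is 3 − 1 = 2 and tw(G) ≤ 2. The edges 3–4–6–2–3 form a cycle, so G is not a tree and its treewidth is at least 2. The upper and lower bounds meet at 2, so that is the treewidth.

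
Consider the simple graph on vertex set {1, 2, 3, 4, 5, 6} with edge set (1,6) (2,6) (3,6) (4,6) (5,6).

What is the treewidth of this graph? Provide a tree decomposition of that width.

Every bag has size at most 2, so the width is 2 − 1 = 1 and tw(G) ≤ 1. Any graph with an edge has treewidth ≥ 1, and G has the edge 6–1. Hence tw(G) = 1 exactly.

Treewidth 1.
One such decomposition:
Bags: B1 = {1, 6}  B2 = {2, 6}  B3 = {4, 6}  B4 = {5, 6}  B5 = {3, 6}
Tree: B1–B2, B1–B3, B2–B4, B1–B5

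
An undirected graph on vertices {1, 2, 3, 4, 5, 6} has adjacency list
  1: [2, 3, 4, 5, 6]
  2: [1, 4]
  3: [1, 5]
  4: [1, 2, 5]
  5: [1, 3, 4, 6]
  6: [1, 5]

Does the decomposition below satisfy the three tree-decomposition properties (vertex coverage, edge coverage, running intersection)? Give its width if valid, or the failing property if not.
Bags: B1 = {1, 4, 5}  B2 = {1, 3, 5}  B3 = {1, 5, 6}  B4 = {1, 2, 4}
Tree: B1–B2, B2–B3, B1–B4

Every vertex of G appears in some bag (union = {1, 2, 3, 4, 5, 6}); every edge is covered by a bag; and for each vertex v the set of bags containing v is connected in the bag tree. The decomposition is therefore valid. The largest bag has 3 vertices, so the width is 2.

Yes; width 2.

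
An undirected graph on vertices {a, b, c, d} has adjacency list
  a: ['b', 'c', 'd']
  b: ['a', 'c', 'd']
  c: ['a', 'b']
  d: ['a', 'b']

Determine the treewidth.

A width-2 tree decomposition is:
Bags: B1 = {a, b, c}  B2 = {a, b, d}
Tree: B1–B2
Each bag holds 3 vertices, so the decomposition has width 2, which upper-bounds the treewidth. Conversely, {a, b, d} is a clique of size 3, and the vertices of any clique must share a bag in every tree decomposition; so some bag has ≥ 3 vertices and tw(G) ≥ 2. The upper and lower bounds meet at 2, so that is the treewidth.

2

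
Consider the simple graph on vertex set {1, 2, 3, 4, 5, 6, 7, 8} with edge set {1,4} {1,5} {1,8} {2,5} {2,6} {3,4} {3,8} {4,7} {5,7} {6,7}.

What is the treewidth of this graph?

2

A width-2 tree decomposition is:
Bags: B1 = {2, 6, 7}  B2 = {2, 5, 7}  B3 = {4, 5, 7}  B4 = {1, 4, 5}  B5 = {1, 3, 4}  B6 = {1, 3, 8}
Tree: B1–B2, B2–B3, B3–B4, B4–B5, B5–B6
The largest bag has 3 vertices, giving width 2; this decomposition certifies tw(G) ≤ 2. The edges 6–2–5–7–6 form a cycle, so G is not a tree and its treewidth is at least 2. Combining the bounds, tw(G) = 2.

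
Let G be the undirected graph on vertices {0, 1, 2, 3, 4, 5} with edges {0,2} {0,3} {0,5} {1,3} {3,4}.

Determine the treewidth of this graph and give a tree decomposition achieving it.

Treewidth 1.
Bags: B1 = {0, 2}  B2 = {0, 3}  B3 = {3, 4}  B4 = {0, 5}  B5 = {1, 3}
Tree: B1–B2, B2–B3, B2–B4, B3–B5

The largest bag has 2 vertices, giving width 1; this decomposition certifies tw(G) ≤ 1. G has an edge, so its treewidth is at least 1. Combining the bounds, tw(G) = 1.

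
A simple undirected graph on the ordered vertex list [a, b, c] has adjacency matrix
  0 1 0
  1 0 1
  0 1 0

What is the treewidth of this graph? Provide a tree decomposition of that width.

Every bag has size at most 2, so the width is 2 − 1 = 1 and tw(G) ≤ 1. Any graph with an edge has treewidth ≥ 1, and G has the edge b–c. Hence tw(G) = 1 exactly.

Treewidth 1.
Bags: B1 = {b, c}  B2 = {a, b}
Tree: B1–B2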